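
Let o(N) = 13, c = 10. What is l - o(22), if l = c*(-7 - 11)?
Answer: -193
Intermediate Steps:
l = -180 (l = 10*(-7 - 11) = 10*(-18) = -180)
l - o(22) = -180 - 1*13 = -180 - 13 = -193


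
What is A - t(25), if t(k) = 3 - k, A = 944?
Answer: 966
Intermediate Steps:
A - t(25) = 944 - (3 - 1*25) = 944 - (3 - 25) = 944 - 1*(-22) = 944 + 22 = 966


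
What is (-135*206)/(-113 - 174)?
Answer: 27810/287 ≈ 96.899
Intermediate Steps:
(-135*206)/(-113 - 174) = -27810/(-287) = -27810*(-1/287) = 27810/287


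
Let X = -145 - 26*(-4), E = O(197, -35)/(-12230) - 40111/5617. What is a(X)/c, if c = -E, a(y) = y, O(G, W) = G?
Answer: -2816532310/491664079 ≈ -5.7286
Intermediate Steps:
E = -491664079/68695910 (E = 197/(-12230) - 40111/5617 = 197*(-1/12230) - 40111*1/5617 = -197/12230 - 40111/5617 = -491664079/68695910 ≈ -7.1571)
X = -41 (X = -145 + 104 = -41)
c = 491664079/68695910 (c = -1*(-491664079/68695910) = 491664079/68695910 ≈ 7.1571)
a(X)/c = -41/491664079/68695910 = -41*68695910/491664079 = -2816532310/491664079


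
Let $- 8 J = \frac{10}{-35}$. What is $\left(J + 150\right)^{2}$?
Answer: $\frac{17648401}{784} \approx 22511.0$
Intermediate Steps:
$J = \frac{1}{28}$ ($J = - \frac{10 \frac{1}{-35}}{8} = - \frac{10 \left(- \frac{1}{35}\right)}{8} = \left(- \frac{1}{8}\right) \left(- \frac{2}{7}\right) = \frac{1}{28} \approx 0.035714$)
$\left(J + 150\right)^{2} = \left(\frac{1}{28} + 150\right)^{2} = \left(\frac{4201}{28}\right)^{2} = \frac{17648401}{784}$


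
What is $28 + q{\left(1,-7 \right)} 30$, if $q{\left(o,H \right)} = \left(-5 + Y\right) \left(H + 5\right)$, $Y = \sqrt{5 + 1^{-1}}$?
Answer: $328 - 60 \sqrt{6} \approx 181.03$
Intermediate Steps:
$Y = \sqrt{6}$ ($Y = \sqrt{5 + 1} = \sqrt{6} \approx 2.4495$)
$q{\left(o,H \right)} = \left(-5 + \sqrt{6}\right) \left(5 + H\right)$ ($q{\left(o,H \right)} = \left(-5 + \sqrt{6}\right) \left(H + 5\right) = \left(-5 + \sqrt{6}\right) \left(5 + H\right)$)
$28 + q{\left(1,-7 \right)} 30 = 28 + \left(-25 - -35 + 5 \sqrt{6} - 7 \sqrt{6}\right) 30 = 28 + \left(-25 + 35 + 5 \sqrt{6} - 7 \sqrt{6}\right) 30 = 28 + \left(10 - 2 \sqrt{6}\right) 30 = 28 + \left(300 - 60 \sqrt{6}\right) = 328 - 60 \sqrt{6}$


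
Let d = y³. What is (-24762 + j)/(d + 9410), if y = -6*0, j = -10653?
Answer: -7083/1882 ≈ -3.7635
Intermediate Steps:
y = 0
d = 0 (d = 0³ = 0)
(-24762 + j)/(d + 9410) = (-24762 - 10653)/(0 + 9410) = -35415/9410 = -35415*1/9410 = -7083/1882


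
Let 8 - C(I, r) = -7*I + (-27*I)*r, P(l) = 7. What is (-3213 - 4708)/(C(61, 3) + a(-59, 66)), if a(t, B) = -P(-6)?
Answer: -7921/5369 ≈ -1.4753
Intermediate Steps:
a(t, B) = -7 (a(t, B) = -1*7 = -7)
C(I, r) = 8 + 7*I + 27*I*r (C(I, r) = 8 - (-7*I + (-27*I)*r) = 8 - (-7*I - 27*I*r) = 8 + (7*I + 27*I*r) = 8 + 7*I + 27*I*r)
(-3213 - 4708)/(C(61, 3) + a(-59, 66)) = (-3213 - 4708)/((8 + 7*61 + 27*61*3) - 7) = -7921/((8 + 427 + 4941) - 7) = -7921/(5376 - 7) = -7921/5369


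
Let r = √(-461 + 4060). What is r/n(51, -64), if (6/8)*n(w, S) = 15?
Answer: √3599/20 ≈ 2.9996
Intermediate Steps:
r = √3599 ≈ 59.992
n(w, S) = 20 (n(w, S) = (4/3)*15 = 20)
r/n(51, -64) = √3599/20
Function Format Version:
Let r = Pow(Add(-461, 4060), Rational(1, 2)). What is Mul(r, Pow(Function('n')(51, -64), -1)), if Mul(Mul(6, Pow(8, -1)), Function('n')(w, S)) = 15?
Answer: Mul(Rational(1, 20), Pow(3599, Rational(1, 2))) ≈ 2.9996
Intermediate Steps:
r = Pow(3599, Rational(1, 2)) ≈ 59.992
Function('n')(w, S) = 20 (Function('n')(w, S) = Mul(Rational(4, 3), 15) = 20)
Mul(r, Pow(Function('n')(51, -64), -1)) = Mul(Pow(3599, Rational(1, 2)), Pow(20, -1)) = Mul(Pow(3599, Rational(1, 2)), Rational(1, 20)) = Mul(Rational(1, 20), Pow(3599, Rational(1, 2)))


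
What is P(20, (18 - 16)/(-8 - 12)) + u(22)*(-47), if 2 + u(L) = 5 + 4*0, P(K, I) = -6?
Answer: -147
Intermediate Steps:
u(L) = 3 (u(L) = -2 + (5 + 4*0) = -2 + (5 + 0) = -2 + 5 = 3)
P(20, (18 - 16)/(-8 - 12)) + u(22)*(-47) = -6 + 3*(-47) = -6 - 141 = -147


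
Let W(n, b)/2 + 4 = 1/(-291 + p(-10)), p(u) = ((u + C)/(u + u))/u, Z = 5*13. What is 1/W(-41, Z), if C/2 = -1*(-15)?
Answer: -2909/23292 ≈ -0.12489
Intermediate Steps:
Z = 65
C = 30 (C = 2*(-1*(-15)) = 2*15 = 30)
p(u) = (30 + u)/(2*u²) (p(u) = ((u + 30)/(u + u))/u = ((30 + u)/((2*u)))/u = ((30 + u)*(1/(2*u)))/u = ((30 + u)/(2*u))/u = (30 + u)/(2*u²))
W(n, b) = -23292/2909 (W(n, b) = -8 + 2/(-291 + (½)*(30 - 10)/(-10)²) = -8 + 2/(-291 + (½)*(1/100)*20) = -8 + 2/(-291 + ⅒) = -8 + 2/(-2909/10) = -8 + 2*(-10/2909) = -8 - 20/2909 = -23292/2909)
1/W(-41, Z) = 1/(-23292/2909) = -2909/23292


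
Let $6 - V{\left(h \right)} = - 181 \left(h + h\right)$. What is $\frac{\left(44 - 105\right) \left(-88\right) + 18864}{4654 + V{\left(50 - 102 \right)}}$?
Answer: $- \frac{6058}{3541} \approx -1.7108$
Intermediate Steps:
$V{\left(h \right)} = 6 + 362 h$ ($V{\left(h \right)} = 6 - - 181 \left(h + h\right) = 6 - - 181 \cdot 2 h = 6 - - 362 h = 6 + 362 h$)
$\frac{\left(44 - 105\right) \left(-88\right) + 18864}{4654 + V{\left(50 - 102 \right)}} = \frac{\left(44 - 105\right) \left(-88\right) + 18864}{4654 + \left(6 + 362 \left(50 - 102\right)\right)} = \frac{\left(-61\right) \left(-88\right) + 18864}{4654 + \left(6 + 362 \left(-52\right)\right)} = \frac{5368 + 18864}{4654 + \left(6 - 18824\right)} = \frac{24232}{4654 - 18818} = \frac{24232}{-14164} = 24232 \left(- \frac{1}{14164}\right) = - \frac{6058}{3541}$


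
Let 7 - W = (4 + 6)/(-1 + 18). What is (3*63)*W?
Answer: 20601/17 ≈ 1211.8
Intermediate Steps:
W = 109/17 (W = 7 - (4 + 6)/(-1 + 18) = 7 - 10/17 = 109/17 ≈ 6.4118)
(3*63)*W = (3*63)*(109/17) = 189*(109/17) = 20601/17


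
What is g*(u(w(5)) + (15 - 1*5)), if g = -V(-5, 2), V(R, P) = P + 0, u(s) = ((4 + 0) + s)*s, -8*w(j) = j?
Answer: -505/32 ≈ -15.781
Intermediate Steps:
w(j) = -j/8
u(s) = s*(4 + s) (u(s) = (4 + s)*s = s*(4 + s))
V(R, P) = P
g = -2 (g = -1*2 = -2)
g*(u(w(5)) + (15 - 1*5)) = -2*((-⅛*5)*(4 - ⅛*5) + (15 - 1*5)) = -2*(-5*(4 - 5/8)/8 + (15 - 5)) = -2*(-5/8*27/8 + 10) = -2*(-135/64 + 10) = -2*505/64 = -505/32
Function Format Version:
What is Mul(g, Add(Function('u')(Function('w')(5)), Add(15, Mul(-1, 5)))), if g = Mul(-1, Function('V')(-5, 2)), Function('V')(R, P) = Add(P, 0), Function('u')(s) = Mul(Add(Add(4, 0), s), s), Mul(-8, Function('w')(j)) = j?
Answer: Rational(-505, 32) ≈ -15.781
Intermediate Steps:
Function('w')(j) = Mul(Rational(-1, 8), j)
Function('u')(s) = Mul(s, Add(4, s)) (Function('u')(s) = Mul(Add(4, s), s) = Mul(s, Add(4, s)))
Function('V')(R, P) = P
g = -2 (g = Mul(-1, 2) = -2)
Mul(g, Add(Function('u')(Function('w')(5)), Add(15, Mul(-1, 5)))) = Mul(-2, Add(Mul(Mul(Rational(-1, 8), 5), Add(4, Mul(Rational(-1, 8), 5))), Add(15, Mul(-1, 5)))) = Mul(-2, Add(Mul(Rational(-5, 8), Add(4, Rational(-5, 8))), Add(15, -5))) = Mul(-2, Add(Mul(Rational(-5, 8), Rational(27, 8)), 10)) = Mul(-2, Add(Rational(-135, 64), 10)) = Mul(-2, Rational(505, 64)) = Rational(-505, 32)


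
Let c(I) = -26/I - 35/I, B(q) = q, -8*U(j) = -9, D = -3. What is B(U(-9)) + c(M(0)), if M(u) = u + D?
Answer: 515/24 ≈ 21.458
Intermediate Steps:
U(j) = 9/8 (U(j) = -1/8*(-9) = 9/8)
M(u) = -3 + u (M(u) = u - 3 = -3 + u)
c(I) = -61/I
B(U(-9)) + c(M(0)) = 9/8 - 61/(-3 + 0) = 9/8 - 61/(-3) = 9/8 - 61*(-1/3) = 9/8 + 61/3 = 515/24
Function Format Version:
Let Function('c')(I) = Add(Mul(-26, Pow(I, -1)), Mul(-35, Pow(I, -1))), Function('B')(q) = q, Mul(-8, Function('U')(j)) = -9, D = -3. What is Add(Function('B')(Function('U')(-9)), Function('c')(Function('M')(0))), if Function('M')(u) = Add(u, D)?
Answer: Rational(515, 24) ≈ 21.458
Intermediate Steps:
Function('U')(j) = Rational(9, 8) (Function('U')(j) = Mul(Rational(-1, 8), -9) = Rational(9, 8))
Function('M')(u) = Add(-3, u) (Function('M')(u) = Add(u, -3) = Add(-3, u))
Function('c')(I) = Mul(-61, Pow(I, -1))
Add(Function('B')(Function('U')(-9)), Function('c')(Function('M')(0))) = Add(Rational(9, 8), Mul(-61, Pow(Add(-3, 0), -1))) = Add(Rational(9, 8), Mul(-61, Pow(-3, -1))) = Add(Rational(9, 8), Mul(-61, Rational(-1, 3))) = Add(Rational(9, 8), Rational(61, 3)) = Rational(515, 24)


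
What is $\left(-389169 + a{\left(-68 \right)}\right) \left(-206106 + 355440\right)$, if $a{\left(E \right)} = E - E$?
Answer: $-58116163446$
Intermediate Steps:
$a{\left(E \right)} = 0$
$\left(-389169 + a{\left(-68 \right)}\right) \left(-206106 + 355440\right) = \left(-389169 + 0\right) \left(-206106 + 355440\right) = \left(-389169\right) 149334 = -58116163446$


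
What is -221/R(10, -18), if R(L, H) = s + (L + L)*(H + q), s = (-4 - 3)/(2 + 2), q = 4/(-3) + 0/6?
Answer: 2652/4661 ≈ 0.56898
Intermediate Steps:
q = -4/3 (q = 4*(-1/3) + 0*(1/6) = -4/3 + 0 = -4/3 ≈ -1.3333)
s = -7/4 ≈ -1.7500
R(L, H) = -7/4 + 2*L*(-4/3 + H) (R(L, H) = -7/4 + (L + L)*(H - 4/3) = -7/4 + (2*L)*(-4/3 + H) = -7/4 + 2*L*(-4/3 + H))
-221/R(10, -18) = -221/(-7/4 - 8/3*10 + 2*(-18)*10) = -221/(-7/4 - 80/3 - 360) = -221/(-4661/12) = -221*(-12/4661) = 2652/4661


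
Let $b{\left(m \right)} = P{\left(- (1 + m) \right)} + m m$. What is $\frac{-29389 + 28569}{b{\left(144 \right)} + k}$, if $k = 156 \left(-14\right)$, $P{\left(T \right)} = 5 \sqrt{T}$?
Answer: $- \frac{15212640}{344180329} + \frac{4100 i \sqrt{145}}{344180329} \approx -0.0442 + 0.00014344 i$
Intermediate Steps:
$k = -2184$
$b{\left(m \right)} = m^{2} + 5 \sqrt{-1 - m}$ ($b{\left(m \right)} = 5 \sqrt{- (1 + m)} + m m = 5 \sqrt{-1 - m} + m^{2} = m^{2} + 5 \sqrt{-1 - m}$)
$\frac{-29389 + 28569}{b{\left(144 \right)} + k} = \frac{-29389 + 28569}{\left(144^{2} + 5 \sqrt{-1 - 144}\right) - 2184} = - \frac{820}{\left(20736 + 5 \sqrt{-1 - 144}\right) - 2184} = - \frac{820}{\left(20736 + 5 \sqrt{-145}\right) - 2184} = - \frac{820}{\left(20736 + 5 i \sqrt{145}\right) - 2184} = - \frac{820}{18552 + 5 i \sqrt{145}}$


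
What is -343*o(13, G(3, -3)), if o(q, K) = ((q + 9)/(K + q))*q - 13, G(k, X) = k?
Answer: -13377/8 ≈ -1672.1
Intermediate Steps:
o(q, K) = -13 + q*(9 + q)/(K + q) (o(q, K) = ((9 + q)/(K + q))*q - 13 = q*(9 + q)/(K + q) - 13 = -13 + q*(9 + q)/(K + q))
-343*o(13, G(3, -3)) = -343*(13² - 13*3 - 4*13)/(3 + 13) = -343*(169 - 39 - 52)/16 = -343*78/16 = -343*39/8 = -13377/8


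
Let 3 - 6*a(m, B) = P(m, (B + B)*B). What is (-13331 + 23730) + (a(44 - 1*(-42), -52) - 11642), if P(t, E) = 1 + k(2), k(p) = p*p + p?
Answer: -3731/3 ≈ -1243.7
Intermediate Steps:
k(p) = p + p**2 (k(p) = p**2 + p = p + p**2)
P(t, E) = 7 (P(t, E) = 1 + 2*(1 + 2) = 1 + 2*3 = 1 + 6 = 7)
a(m, B) = -2/3 (a(m, B) = 1/2 - 1/6*7 = 1/2 - 7/6 = -2/3)
(-13331 + 23730) + (a(44 - 1*(-42), -52) - 11642) = (-13331 + 23730) + (-2/3 - 11642) = 10399 - 34928/3 = -3731/3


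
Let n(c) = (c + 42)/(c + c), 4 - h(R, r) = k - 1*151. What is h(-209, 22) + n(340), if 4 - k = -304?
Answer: -51829/340 ≈ -152.44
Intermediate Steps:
k = 308 (k = 4 - 1*(-304) = 4 + 304 = 308)
h(R, r) = -153 (h(R, r) = 4 - (308 - 1*151) = 4 - (308 - 151) = 4 - 1*157 = 4 - 157 = -153)
n(c) = (42 + c)/(2*c) (n(c) = (42 + c)/((2*c)) = (42 + c)*(1/(2*c)) = (42 + c)/(2*c))
h(-209, 22) + n(340) = -153 + (½)*(42 + 340)/340 = -153 + (½)*(1/340)*382 = -153 + 191/340 = -51829/340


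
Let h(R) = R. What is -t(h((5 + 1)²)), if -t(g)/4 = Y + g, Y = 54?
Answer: 360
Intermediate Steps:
t(g) = -216 - 4*g (t(g) = -4*(54 + g) = -216 - 4*g)
-t(h((5 + 1)²)) = -(-216 - 4*(5 + 1)²) = -(-216 - 4*6²) = -(-216 - 4*36) = -(-216 - 144) = -1*(-360) = 360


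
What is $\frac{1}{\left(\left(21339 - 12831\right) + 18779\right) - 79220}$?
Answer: $- \frac{1}{51933} \approx -1.9256 \cdot 10^{-5}$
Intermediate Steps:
$\frac{1}{\left(\left(21339 - 12831\right) + 18779\right) - 79220} = \frac{1}{\left(8508 + 18779\right) - 79220} = \frac{1}{27287 - 79220} = \frac{1}{-51933} = - \frac{1}{51933}$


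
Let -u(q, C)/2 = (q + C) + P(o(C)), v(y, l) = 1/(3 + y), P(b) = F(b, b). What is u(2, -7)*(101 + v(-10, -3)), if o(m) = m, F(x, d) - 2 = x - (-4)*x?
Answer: 53656/7 ≈ 7665.1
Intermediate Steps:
F(x, d) = 2 + 5*x (F(x, d) = 2 + (x - (-4)*x) = 2 + (x + 4*x) = 2 + 5*x)
P(b) = 2 + 5*b
u(q, C) = -4 - 12*C - 2*q (u(q, C) = -2*((q + C) + (2 + 5*C)) = -2*((C + q) + (2 + 5*C)) = -2*(2 + q + 6*C) = -4 - 12*C - 2*q)
u(2, -7)*(101 + v(-10, -3)) = (-4 - 12*(-7) - 2*2)*(101 + 1/(3 - 10)) = (-4 + 84 - 4)*(101 + 1/(-7)) = 76*(101 - ⅐) = 76*(706/7) = 53656/7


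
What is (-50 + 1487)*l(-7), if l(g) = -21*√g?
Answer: -30177*I*√7 ≈ -79841.0*I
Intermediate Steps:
(-50 + 1487)*l(-7) = (-50 + 1487)*(-21*I*√7) = 1437*(-21*I*√7) = -30177*I*√7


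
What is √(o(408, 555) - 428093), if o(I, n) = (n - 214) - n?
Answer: I*√428307 ≈ 654.45*I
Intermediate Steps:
o(I, n) = -214 (o(I, n) = (-214 + n) - n = -214)
√(o(408, 555) - 428093) = √(-214 - 428093) = √(-428307) = I*√428307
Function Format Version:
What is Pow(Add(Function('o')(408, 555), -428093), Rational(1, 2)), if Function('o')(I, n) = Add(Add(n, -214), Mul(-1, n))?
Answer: Mul(I, Pow(428307, Rational(1, 2))) ≈ Mul(654.45, I)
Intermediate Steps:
Function('o')(I, n) = -214 (Function('o')(I, n) = Add(Add(-214, n), Mul(-1, n)) = -214)
Pow(Add(Function('o')(408, 555), -428093), Rational(1, 2)) = Pow(Add(-214, -428093), Rational(1, 2)) = Pow(-428307, Rational(1, 2)) = Mul(I, Pow(428307, Rational(1, 2)))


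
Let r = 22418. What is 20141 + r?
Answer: 42559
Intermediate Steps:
20141 + r = 20141 + 22418 = 42559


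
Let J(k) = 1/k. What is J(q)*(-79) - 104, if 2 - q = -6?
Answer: -911/8 ≈ -113.88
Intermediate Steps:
q = 8 (q = 2 - 1*(-6) = 2 + 6 = 8)
J(q)*(-79) - 104 = -79/8 - 104 = -911/8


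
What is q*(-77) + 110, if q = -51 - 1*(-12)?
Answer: 3113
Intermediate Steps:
q = -39 (q = -51 + 12 = -39)
q*(-77) + 110 = -39*(-77) + 110 = 3003 + 110 = 3113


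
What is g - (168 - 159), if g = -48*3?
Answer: -153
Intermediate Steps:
g = -144
g - (168 - 159) = -144 - (168 - 159) = -144 - 1*9 = -144 - 9 = -153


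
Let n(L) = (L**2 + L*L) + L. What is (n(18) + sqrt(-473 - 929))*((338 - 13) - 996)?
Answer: -446886 - 671*I*sqrt(1402) ≈ -4.4689e+5 - 25124.0*I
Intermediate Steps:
n(L) = L + 2*L**2 (n(L) = (L**2 + L**2) + L = 2*L**2 + L = L + 2*L**2)
(n(18) + sqrt(-473 - 929))*((338 - 13) - 996) = (18*(1 + 2*18) + sqrt(-473 - 929))*((338 - 13) - 996) = (18*(1 + 36) + sqrt(-1402))*(325 - 996) = (18*37 + I*sqrt(1402))*(-671) = (666 + I*sqrt(1402))*(-671) = -446886 - 671*I*sqrt(1402)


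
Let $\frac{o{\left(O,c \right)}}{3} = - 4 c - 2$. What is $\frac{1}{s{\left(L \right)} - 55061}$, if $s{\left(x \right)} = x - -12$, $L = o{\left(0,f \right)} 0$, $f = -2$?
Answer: $- \frac{1}{55049} \approx -1.8166 \cdot 10^{-5}$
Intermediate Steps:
$o{\left(O,c \right)} = -6 - 12 c$ ($o{\left(O,c \right)} = 3 \left(- 4 c - 2\right) = 3 \left(-2 - 4 c\right) = -6 - 12 c$)
$L = 0$ ($L = \left(-6 - -24\right) 0 = \left(-6 + 24\right) 0 = 18 \cdot 0 = 0$)
$s{\left(x \right)} = 12 + x$ ($s{\left(x \right)} = x + 12 = 12 + x$)
$\frac{1}{s{\left(L \right)} - 55061} = \frac{1}{\left(12 + 0\right) - 55061} = \frac{1}{12 - 55061} = \frac{1}{-55049} = - \frac{1}{55049}$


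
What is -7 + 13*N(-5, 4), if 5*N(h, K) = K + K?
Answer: 69/5 ≈ 13.800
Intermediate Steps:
N(h, K) = 2*K/5 (N(h, K) = (K + K)/5 = (2*K)/5 = 2*K/5)
-7 + 13*N(-5, 4) = -7 + 13*((⅖)*4) = -7 + 13*(8/5) = -7 + 104/5 = 69/5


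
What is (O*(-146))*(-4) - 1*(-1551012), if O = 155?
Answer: 1641532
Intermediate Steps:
(O*(-146))*(-4) - 1*(-1551012) = (155*(-146))*(-4) - 1*(-1551012) = -22630*(-4) + 1551012 = 90520 + 1551012 = 1641532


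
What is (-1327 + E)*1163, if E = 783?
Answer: -632672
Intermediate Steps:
(-1327 + E)*1163 = (-1327 + 783)*1163 = -544*1163 = -632672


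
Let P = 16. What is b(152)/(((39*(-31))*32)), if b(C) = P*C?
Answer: -76/1209 ≈ -0.062862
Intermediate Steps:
b(C) = 16*C
b(152)/(((39*(-31))*32)) = (16*152)/(((39*(-31))*32)) = 2432/((-1209*32)) = 2432/(-38688) = 2432*(-1/38688) = -76/1209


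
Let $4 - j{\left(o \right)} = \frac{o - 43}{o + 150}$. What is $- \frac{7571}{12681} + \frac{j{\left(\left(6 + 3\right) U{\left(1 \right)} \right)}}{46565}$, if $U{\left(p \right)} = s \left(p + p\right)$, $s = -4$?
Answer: $- \frac{9164329061}{15352759890} \approx -0.59692$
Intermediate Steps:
$U{\left(p \right)} = - 8 p$ ($U{\left(p \right)} = - 4 \left(p + p\right) = - 4 \cdot 2 p = - 8 p$)
$j{\left(o \right)} = 4 - \frac{-43 + o}{150 + o}$ ($j{\left(o \right)} = 4 - \frac{o - 43}{o + 150} = 4 - \frac{-43 + o}{150 + o}$)
$- \frac{7571}{12681} + \frac{j{\left(\left(6 + 3\right) U{\left(1 \right)} \right)}}{46565} = - \frac{7571}{12681} + \frac{\frac{1}{150 + \left(6 + 3\right) \left(\left(-8\right) 1\right)} \left(643 + 3 \left(6 + 3\right) \left(\left(-8\right) 1\right)\right)}{46565} = \left(-7571\right) \frac{1}{12681} + \frac{643 + 3 \cdot 9 \left(-8\right)}{150 + 9 \left(-8\right)} \frac{1}{46565} = - \frac{7571}{12681} + \frac{643 + 3 \left(-72\right)}{150 - 72} \cdot \frac{1}{46565} = - \frac{7571}{12681} + \frac{643 - 216}{78} \cdot \frac{1}{46565} = - \frac{7571}{12681} + \frac{1}{78} \cdot 427 \cdot \frac{1}{46565} = - \frac{7571}{12681} + \frac{427}{78} \cdot \frac{1}{46565} = - \frac{7571}{12681} + \frac{427}{3632070} = - \frac{9164329061}{15352759890}$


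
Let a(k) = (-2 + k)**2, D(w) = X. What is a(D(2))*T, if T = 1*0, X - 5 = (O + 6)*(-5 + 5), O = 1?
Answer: 0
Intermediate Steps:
X = 5 (X = 5 + (1 + 6)*(-5 + 5) = 5 + 7*0 = 5 + 0 = 5)
D(w) = 5
T = 0
a(D(2))*T = (-2 + 5)**2*0 = 3**2*0 = 9*0 = 0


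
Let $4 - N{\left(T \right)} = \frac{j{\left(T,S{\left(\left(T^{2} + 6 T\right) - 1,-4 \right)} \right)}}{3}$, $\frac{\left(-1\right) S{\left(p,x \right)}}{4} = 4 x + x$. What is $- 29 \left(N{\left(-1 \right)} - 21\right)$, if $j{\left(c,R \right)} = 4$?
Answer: $\frac{1595}{3} \approx 531.67$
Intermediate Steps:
$S{\left(p,x \right)} = - 20 x$ ($S{\left(p,x \right)} = - 4 \left(4 x + x\right) = - 4 \cdot 5 x = - 20 x$)
$N{\left(T \right)} = \frac{8}{3}$ ($N{\left(T \right)} = 4 - \frac{4}{3} = \frac{8}{3}$)
$- 29 \left(N{\left(-1 \right)} - 21\right) = - 29 \left(\frac{8}{3} - 21\right) = \left(-29\right) \left(- \frac{55}{3}\right) = \frac{1595}{3}$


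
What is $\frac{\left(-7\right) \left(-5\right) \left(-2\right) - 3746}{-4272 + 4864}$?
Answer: $- \frac{477}{74} \approx -6.4459$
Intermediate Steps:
$\frac{\left(-7\right) \left(-5\right) \left(-2\right) - 3746}{-4272 + 4864} = \frac{35 \left(-2\right) - 3746}{592} = \left(-70 - 3746\right) \frac{1}{592} = \left(-3816\right) \frac{1}{592} = - \frac{477}{74}$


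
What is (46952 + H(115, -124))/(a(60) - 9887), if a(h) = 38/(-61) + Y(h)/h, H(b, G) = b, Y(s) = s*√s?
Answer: -346336353723/72756733553 - 350272614*√15/363783667765 ≈ -4.7639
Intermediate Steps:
Y(s) = s^(3/2)
a(h) = -38/61 + √h (a(h) = 38/(-61) + h^(3/2)/h = 38*(-1/61) + √h = -38/61 + √h)
(46952 + H(115, -124))/(a(60) - 9887) = (46952 + 115)/((-38/61 + √60) - 9887) = 47067/((-38/61 + 2*√15) - 9887) = 47067/(-603145/61 + 2*√15)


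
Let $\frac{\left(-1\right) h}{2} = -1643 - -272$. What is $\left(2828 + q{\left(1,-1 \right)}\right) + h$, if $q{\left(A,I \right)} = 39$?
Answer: $5609$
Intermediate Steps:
$h = 2742$ ($h = - 2 \left(-1643 - -272\right) = - 2 \left(-1643 + 272\right) = \left(-2\right) \left(-1371\right) = 2742$)
$\left(2828 + q{\left(1,-1 \right)}\right) + h = \left(2828 + 39\right) + 2742 = 2867 + 2742 = 5609$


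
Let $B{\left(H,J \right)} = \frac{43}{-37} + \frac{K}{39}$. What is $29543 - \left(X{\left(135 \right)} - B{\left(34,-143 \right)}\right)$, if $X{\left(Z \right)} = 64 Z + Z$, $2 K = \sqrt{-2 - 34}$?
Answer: $\frac{768373}{37} + \frac{i}{13} \approx 20767.0 + 0.076923 i$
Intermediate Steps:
$K = 3 i$ ($K = \frac{\sqrt{-2 - 34}}{2} = \frac{\sqrt{-36}}{2} = \frac{6 i}{2} = 3 i \approx 3.0 i$)
$B{\left(H,J \right)} = - \frac{43}{37} + \frac{i}{13}$ ($B{\left(H,J \right)} = \frac{43}{-37} + \frac{3 i}{39} = 43 \left(- \frac{1}{37}\right) + 3 i \frac{1}{39} = - \frac{43}{37} + \frac{i}{13}$)
$X{\left(Z \right)} = 65 Z$
$29543 - \left(X{\left(135 \right)} - B{\left(34,-143 \right)}\right) = 29543 - \left(65 \cdot 135 - \left(- \frac{43}{37} + \frac{i}{13}\right)\right) = 29543 - \left(8775 + \left(\frac{43}{37} - \frac{i}{13}\right)\right) = 29543 - \left(\frac{324718}{37} - \frac{i}{13}\right) = \frac{768373}{37} + \frac{i}{13}$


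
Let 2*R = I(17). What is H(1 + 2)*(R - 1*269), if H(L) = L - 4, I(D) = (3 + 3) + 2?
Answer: 265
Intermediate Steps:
I(D) = 8 (I(D) = 6 + 2 = 8)
R = 4 (R = (½)*8 = 4)
H(L) = -4 + L
H(1 + 2)*(R - 1*269) = (-4 + (1 + 2))*(4 - 1*269) = (-4 + 3)*(4 - 269) = -1*(-265) = 265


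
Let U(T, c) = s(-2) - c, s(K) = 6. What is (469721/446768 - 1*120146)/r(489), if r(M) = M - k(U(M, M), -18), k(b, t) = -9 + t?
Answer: -7668131201/32933184 ≈ -232.84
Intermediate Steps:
U(T, c) = 6 - c
r(M) = 27 + M (r(M) = M - (-9 - 18) = M - 1*(-27) = M + 27 = 27 + M)
(469721/446768 - 1*120146)/r(489) = (469721/446768 - 1*120146)/(27 + 489) = (469721*(1/446768) - 120146)/516 = (67103/63824 - 120146)*(1/516) = -7668131201/63824*1/516 = -7668131201/32933184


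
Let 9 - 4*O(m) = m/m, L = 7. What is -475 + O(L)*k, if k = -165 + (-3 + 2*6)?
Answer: -787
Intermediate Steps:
O(m) = 2 (O(m) = 9/4 - m/(4*m) = 9/4 - ¼*1 = 9/4 - ¼ = 2)
k = -156 (k = -165 + (-3 + 12) = -165 + 9 = -156)
-475 + O(L)*k = -475 + 2*(-156) = -475 - 312 = -787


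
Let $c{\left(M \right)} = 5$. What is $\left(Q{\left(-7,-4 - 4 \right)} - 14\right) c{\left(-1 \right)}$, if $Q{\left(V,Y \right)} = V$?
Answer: $-105$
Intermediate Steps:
$\left(Q{\left(-7,-4 - 4 \right)} - 14\right) c{\left(-1 \right)} = \left(-7 - 14\right) 5 = \left(-21\right) 5 = -105$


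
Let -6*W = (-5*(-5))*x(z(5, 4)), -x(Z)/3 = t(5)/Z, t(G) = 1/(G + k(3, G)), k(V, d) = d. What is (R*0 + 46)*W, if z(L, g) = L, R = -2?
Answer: 23/2 ≈ 11.500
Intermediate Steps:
t(G) = 1/(2*G) (t(G) = 1/(G + G) = 1/(2*G))
x(Z) = -3/(10*Z) (x(Z) = -3*(½)/5/Z = -3*(½)*(⅕)/Z = -3/(10*Z))
W = ¼ (W = -(-5*(-5))*(-3/10/5)/6 = -25*(-3/10*⅕)/6 = -25*(-3)/(6*50) = -⅙*(-3/2) = ¼ ≈ 0.25000)
(R*0 + 46)*W = (-2*0 + 46)*(¼) = (0 + 46)*(¼) = 46*(¼) = 23/2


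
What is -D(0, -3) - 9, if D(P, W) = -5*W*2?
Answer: -39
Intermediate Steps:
D(P, W) = -10*W
-D(0, -3) - 9 = -(-10)*(-3) - 9 = -1*30 - 9 = -30 - 9 = -39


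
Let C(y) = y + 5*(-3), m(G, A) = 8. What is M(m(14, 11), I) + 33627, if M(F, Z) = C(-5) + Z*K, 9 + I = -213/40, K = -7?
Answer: 1348291/40 ≈ 33707.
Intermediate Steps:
C(y) = -15 + y (C(y) = y - 15 = -15 + y)
I = -573/40 (I = -9 - 213/40 = -573/40 ≈ -14.325)
M(F, Z) = -20 - 7*Z (M(F, Z) = (-15 - 5) + Z*(-7) = -20 - 7*Z)
M(m(14, 11), I) + 33627 = (-20 - 7*(-573/40)) + 33627 = (-20 + 4011/40) + 33627 = 3211/40 + 33627 = 1348291/40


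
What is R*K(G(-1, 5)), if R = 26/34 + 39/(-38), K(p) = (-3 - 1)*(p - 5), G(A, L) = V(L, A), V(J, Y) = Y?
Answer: -2028/323 ≈ -6.2786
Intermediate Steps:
G(A, L) = A
K(p) = 20 - 4*p (K(p) = -4*(-5 + p) = 20 - 4*p)
R = -169/646 (R = 26*(1/34) + 39*(-1/38) = 13/17 - 39/38 = -169/646 ≈ -0.26161)
R*K(G(-1, 5)) = -169*(20 - 4*(-1))/646 = -169*(20 + 4)/646 = -169/646*24 = -2028/323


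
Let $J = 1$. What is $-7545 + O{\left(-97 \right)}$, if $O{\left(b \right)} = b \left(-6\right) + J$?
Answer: $-6962$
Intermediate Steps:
$O{\left(b \right)} = 1 - 6 b$ ($O{\left(b \right)} = b \left(-6\right) + 1 = - 6 b + 1 = 1 - 6 b$)
$-7545 + O{\left(-97 \right)} = -7545 + \left(1 - -582\right) = -7545 + \left(1 + 582\right) = -7545 + 583 = -6962$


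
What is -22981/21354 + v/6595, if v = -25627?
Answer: -698798653/140829630 ≈ -4.9620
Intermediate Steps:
-22981/21354 + v/6595 = -22981/21354 - 25627/6595 = -698798653/140829630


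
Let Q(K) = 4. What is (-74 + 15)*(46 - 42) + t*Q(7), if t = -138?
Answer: -788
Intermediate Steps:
(-74 + 15)*(46 - 42) + t*Q(7) = (-74 + 15)*(46 - 42) - 138*4 = -59*4 - 552 = -236 - 552 = -788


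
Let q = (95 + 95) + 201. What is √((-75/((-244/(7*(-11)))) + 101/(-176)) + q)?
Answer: √2642072565/2684 ≈ 19.151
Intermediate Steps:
q = 391 (q = 190 + 201 = 391)
√((-75/((-244/(7*(-11)))) + 101/(-176)) + q) = √((-75/((-244/(7*(-11)))) + 101/(-176)) + 391) = √((-75/((-244/(-77))) + 101*(-1/176)) + 391) = √((-75/((-244*(-1/77))) - 101/176) + 391) = √((-75/244/77 - 101/176) + 391) = √((-75*77/244 - 101/176) + 391) = √((-5775/244 - 101/176) + 391) = √(-260261/10736 + 391) = √(3937515/10736) = √2642072565/2684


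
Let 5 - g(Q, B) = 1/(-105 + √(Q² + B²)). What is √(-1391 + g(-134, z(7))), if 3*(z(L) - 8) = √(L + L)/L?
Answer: √(3056109 - 1386*√14*√(567631 + 24*√14))/√(-2205 + √14*√(567631 + 24*√14)) ≈ 37.229*I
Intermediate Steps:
z(L) = 8 + √2/(3*√L) (z(L) = 8 + (√(L + L)/L)/3 = 8 + (√(2*L)/L)/3 = 8 + ((√2*√L)/L)/3 = 8 + (√2/√L)/3 = 8 + √2/(3*√L))
g(Q, B) = 5 - 1/(-105 + √(B² + Q²)) (g(Q, B) = 5 - 1/(-105 + √(Q² + B²)) = 5 - 1/(-105 + √(B² + Q²)))
√(-1391 + g(-134, z(7))) = √(-1391 + (-526 + 5*√((8 + √2/(3*√7))² + (-134)²))/(-105 + √((8 + √2/(3*√7))² + (-134)²))) = √(-1391 + (-526 + 5*√((8 + √2*(√7/7)/3)² + 17956))/(-105 + √((8 + √2*(√7/7)/3)² + 17956))) = √(-1391 + (-526 + 5*√((8 + √14/21)² + 17956))/(-105 + √((8 + √14/21)² + 17956))) = √(-1391 + (-526 + 5*√(17956 + (8 + √14/21)²))/(-105 + √(17956 + (8 + √14/21)²)))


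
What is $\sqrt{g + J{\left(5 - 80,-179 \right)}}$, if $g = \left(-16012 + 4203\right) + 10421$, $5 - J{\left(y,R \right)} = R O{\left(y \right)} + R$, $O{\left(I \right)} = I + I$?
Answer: $13 i \sqrt{166} \approx 167.49 i$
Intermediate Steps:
$O{\left(I \right)} = 2 I$
$J{\left(y,R \right)} = 5 - R - 2 R y$ ($J{\left(y,R \right)} = 5 - \left(R 2 y + R\right) = 5 - \left(2 R y + R\right) = 5 - \left(R + 2 R y\right) = 5 - R - 2 R y$)
$g = -1388$ ($g = -11809 + 10421 = -1388$)
$\sqrt{g + J{\left(5 - 80,-179 \right)}} = \sqrt{-1388 - \left(-184 - 358 \left(5 - 80\right)\right)} = \sqrt{-1388 + \left(5 + 179 - - 358 \left(5 - 80\right)\right)} = \sqrt{-1388 + \left(5 + 179 - \left(-358\right) \left(-75\right)\right)} = \sqrt{-1388 + \left(5 + 179 - 26850\right)} = \sqrt{-1388 - 26666} = \sqrt{-28054} = 13 i \sqrt{166}$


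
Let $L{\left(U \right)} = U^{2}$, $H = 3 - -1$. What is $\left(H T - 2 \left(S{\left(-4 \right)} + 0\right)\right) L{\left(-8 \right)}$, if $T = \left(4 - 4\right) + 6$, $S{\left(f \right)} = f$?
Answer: $2048$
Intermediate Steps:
$H = 4$ ($H = 3 + 1 = 4$)
$T = 6$ ($T = 0 + 6 = 6$)
$\left(H T - 2 \left(S{\left(-4 \right)} + 0\right)\right) L{\left(-8 \right)} = \left(4 \cdot 6 - 2 \left(-4 + 0\right)\right) \left(-8\right)^{2} = \left(24 - -8\right) 64 = \left(24 + 8\right) 64 = 32 \cdot 64 = 2048$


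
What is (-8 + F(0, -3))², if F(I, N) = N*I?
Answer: 64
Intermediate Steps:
F(I, N) = I*N
(-8 + F(0, -3))² = (-8 + 0*(-3))² = (-8 + 0)² = (-8)² = 64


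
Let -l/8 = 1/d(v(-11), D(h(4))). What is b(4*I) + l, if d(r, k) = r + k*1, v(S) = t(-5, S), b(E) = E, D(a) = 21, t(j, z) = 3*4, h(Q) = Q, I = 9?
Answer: 1180/33 ≈ 35.758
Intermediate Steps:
t(j, z) = 12
v(S) = 12
d(r, k) = k + r (d(r, k) = r + k = k + r)
l = -8/33 (l = -8/(21 + 12) = -8/33 ≈ -0.24242)
b(4*I) + l = 4*9 - 8/33 = 36 - 8/33 = 1180/33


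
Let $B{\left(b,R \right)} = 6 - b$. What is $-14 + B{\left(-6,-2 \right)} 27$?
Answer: $310$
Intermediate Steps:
$-14 + B{\left(-6,-2 \right)} 27 = -14 + \left(6 - -6\right) 27 = -14 + \left(6 + 6\right) 27 = -14 + 12 \cdot 27 = -14 + 324 = 310$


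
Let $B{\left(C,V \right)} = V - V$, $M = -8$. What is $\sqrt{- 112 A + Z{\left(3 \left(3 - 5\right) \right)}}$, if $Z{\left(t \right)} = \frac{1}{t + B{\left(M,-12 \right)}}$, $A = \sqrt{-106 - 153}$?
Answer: $\frac{\sqrt{-6 - 4032 i \sqrt{259}}}{6} \approx 30.019 - 30.022 i$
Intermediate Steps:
$B{\left(C,V \right)} = 0$
$A = i \sqrt{259}$ ($A = \sqrt{-259} = i \sqrt{259} \approx 16.093 i$)
$Z{\left(t \right)} = \frac{1}{t}$ ($Z{\left(t \right)} = \frac{1}{t + 0} = \frac{1}{t}$)
$\sqrt{- 112 A + Z{\left(3 \left(3 - 5\right) \right)}} = \sqrt{- 112 i \sqrt{259} + \frac{1}{3 \left(3 - 5\right)}} = \sqrt{- 112 i \sqrt{259} + \frac{1}{3 \left(-2\right)}} = \sqrt{- 112 i \sqrt{259} + \frac{1}{-6}} = \sqrt{- 112 i \sqrt{259} - \frac{1}{6}} = \sqrt{- \frac{1}{6} - 112 i \sqrt{259}}$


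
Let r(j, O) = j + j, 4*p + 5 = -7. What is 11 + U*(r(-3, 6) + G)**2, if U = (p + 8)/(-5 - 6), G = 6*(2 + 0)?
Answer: -59/11 ≈ -5.3636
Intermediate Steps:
p = -3 (p = -5/4 + (1/4)*(-7) = -5/4 - 7/4 = -3)
G = 12 (G = 6*2 = 12)
r(j, O) = 2*j
U = -5/11 (U = (-3 + 8)/(-5 - 6) = 5/(-11) = 5*(-1/11) = -5/11 ≈ -0.45455)
11 + U*(r(-3, 6) + G)**2 = 11 - 5*(2*(-3) + 12)**2/11 = 11 - 5*(-6 + 12)**2/11 = 11 - 5/11*6**2 = 11 - 5/11*36 = 11 - 180/11 = -59/11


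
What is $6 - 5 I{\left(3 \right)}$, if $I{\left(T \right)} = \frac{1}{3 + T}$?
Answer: $\frac{31}{6} \approx 5.1667$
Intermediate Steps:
$6 - 5 I{\left(3 \right)} = 6 - \frac{5}{3 + 3} = 6 - \frac{5}{6} = \frac{31}{6}$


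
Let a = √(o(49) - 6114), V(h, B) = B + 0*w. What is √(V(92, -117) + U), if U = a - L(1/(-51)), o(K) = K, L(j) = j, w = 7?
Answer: √(-304266 + 2601*I*√6065)/51 ≈ 3.4316 + 11.347*I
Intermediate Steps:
V(h, B) = B (V(h, B) = B + 0*7 = B + 0 = B)
a = I*√6065 (a = √(49 - 6114) = √(-6065) = I*√6065 ≈ 77.878*I)
U = 1/51 + I*√6065 (U = I*√6065 - 1/(-51) = I*√6065 - 1*(-1/51) = I*√6065 + 1/51 = 1/51 + I*√6065 ≈ 0.019608 + 77.878*I)
√(V(92, -117) + U) = √(-117 + (1/51 + I*√6065)) = √(-5966/51 + I*√6065)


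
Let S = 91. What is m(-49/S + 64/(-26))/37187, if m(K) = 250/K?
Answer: -250/111561 ≈ -0.0022409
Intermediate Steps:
m(-49/S + 64/(-26))/37187 = (250/(-49/91 + 64/(-26)))/37187 = (250/(-49*1/91 + 64*(-1/26)))*(1/37187) = (250/(-7/13 - 32/13))*(1/37187) = (250/(-3))*(1/37187) = (250*(-⅓))*(1/37187) = -250/3*1/37187 = -250/111561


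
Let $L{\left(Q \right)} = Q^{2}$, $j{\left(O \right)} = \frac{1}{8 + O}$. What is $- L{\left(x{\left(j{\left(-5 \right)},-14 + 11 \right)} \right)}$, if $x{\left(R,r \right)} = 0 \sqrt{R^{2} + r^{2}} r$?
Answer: $0$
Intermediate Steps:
$x{\left(R,r \right)} = 0$ ($x{\left(R,r \right)} = 0 r = 0$)
$- L{\left(x{\left(j{\left(-5 \right)},-14 + 11 \right)} \right)} = - 0^{2} = \left(-1\right) 0 = 0$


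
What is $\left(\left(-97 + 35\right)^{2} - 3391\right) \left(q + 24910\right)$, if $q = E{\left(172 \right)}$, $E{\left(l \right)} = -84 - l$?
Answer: $11168262$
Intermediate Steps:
$q = -256$ ($q = -84 - 172 = -256$)
$\left(\left(-97 + 35\right)^{2} - 3391\right) \left(q + 24910\right) = \left(\left(-97 + 35\right)^{2} - 3391\right) \left(-256 + 24910\right) = \left(\left(-62\right)^{2} - 3391\right) 24654 = \left(3844 - 3391\right) 24654 = 453 \cdot 24654 = 11168262$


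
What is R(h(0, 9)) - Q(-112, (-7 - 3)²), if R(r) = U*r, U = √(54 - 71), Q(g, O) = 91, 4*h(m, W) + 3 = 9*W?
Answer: -91 + 39*I*√17/2 ≈ -91.0 + 80.401*I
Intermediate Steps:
h(m, W) = -¾ + 9*W/4 (h(m, W) = -¾ + (9*W)/4 = -¾ + 9*W/4)
U = I*√17 (U = √(-17) = I*√17 ≈ 4.1231*I)
R(r) = I*r*√17 (R(r) = (I*√17)*r = I*r*√17)
R(h(0, 9)) - Q(-112, (-7 - 3)²) = I*(-¾ + (9/4)*9)*√17 - 1*91 = I*(-¾ + 81/4)*√17 - 91 = I*(39/2)*√17 - 91 = 39*I*√17/2 - 91 = -91 + 39*I*√17/2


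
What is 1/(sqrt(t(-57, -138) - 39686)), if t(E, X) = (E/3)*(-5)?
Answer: -I*sqrt(4399)/13197 ≈ -0.0050258*I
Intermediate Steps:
t(E, X) = -5*E/3 (t(E, X) = (E*(1/3))*(-5) = (E/3)*(-5) = -5*E/3)
1/(sqrt(t(-57, -138) - 39686)) = 1/(sqrt(-5/3*(-57) - 39686)) = 1/(sqrt(95 - 39686)) = 1/(sqrt(-39591)) = 1/(3*I*sqrt(4399)) = -I*sqrt(4399)/13197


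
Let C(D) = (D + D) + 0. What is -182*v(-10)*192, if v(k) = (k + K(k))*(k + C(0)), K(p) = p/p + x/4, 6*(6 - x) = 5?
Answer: -2693600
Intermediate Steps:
x = 31/6 (x = 6 - ⅙*5 = 6 - ⅚ = 31/6 ≈ 5.1667)
C(D) = 2*D (C(D) = 2*D + 0 = 2*D)
K(p) = 55/24 (K(p) = p/p + (31/6)/4 = 1 + (31/6)*(¼) = 1 + 31/24 = 55/24)
v(k) = k*(55/24 + k) (v(k) = (k + 55/24)*(k + 2*0) = (55/24 + k)*(k + 0) = (55/24 + k)*k = k*(55/24 + k))
-182*v(-10)*192 = -91*(-10)*(55 + 24*(-10))/12*192 = -91*(-10)*(55 - 240)/12*192 = -91*(-10)*(-185)/12*192 = -182*925/12*192 = -84175/6*192 = -2693600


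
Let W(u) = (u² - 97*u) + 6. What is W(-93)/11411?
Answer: 17676/11411 ≈ 1.5490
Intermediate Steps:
W(u) = 6 + u² - 97*u
W(-93)/11411 = (6 + (-93)² - 97*(-93))/11411 = (6 + 8649 + 9021)*(1/11411) = 17676*(1/11411) = 17676/11411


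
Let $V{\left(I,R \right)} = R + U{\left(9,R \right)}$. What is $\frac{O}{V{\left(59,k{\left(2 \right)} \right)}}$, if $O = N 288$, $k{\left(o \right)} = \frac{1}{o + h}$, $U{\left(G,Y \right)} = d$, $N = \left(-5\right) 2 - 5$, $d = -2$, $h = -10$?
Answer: $\frac{34560}{17} \approx 2032.9$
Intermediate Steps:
$N = -15$ ($N = -10 - 5 = -15$)
$U{\left(G,Y \right)} = -2$
$k{\left(o \right)} = \frac{1}{-10 + o}$ ($k{\left(o \right)} = \frac{1}{o - 10} = \frac{1}{-10 + o}$)
$O = -4320$ ($O = \left(-15\right) 288 = -4320$)
$V{\left(I,R \right)} = -2 + R$ ($V{\left(I,R \right)} = R - 2 = -2 + R$)
$\frac{O}{V{\left(59,k{\left(2 \right)} \right)}} = - \frac{4320}{-2 + \frac{1}{-10 + 2}} = - \frac{4320}{-2 + \frac{1}{-8}} = - \frac{4320}{-2 - \frac{1}{8}} = - \frac{4320}{- \frac{17}{8}} = \left(-4320\right) \left(- \frac{8}{17}\right) = \frac{34560}{17}$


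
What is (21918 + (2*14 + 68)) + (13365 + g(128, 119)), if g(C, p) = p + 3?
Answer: 35501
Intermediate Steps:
g(C, p) = 3 + p
(21918 + (2*14 + 68)) + (13365 + g(128, 119)) = (21918 + (2*14 + 68)) + (13365 + (3 + 119)) = (21918 + (28 + 68)) + (13365 + 122) = (21918 + 96) + 13487 = 22014 + 13487 = 35501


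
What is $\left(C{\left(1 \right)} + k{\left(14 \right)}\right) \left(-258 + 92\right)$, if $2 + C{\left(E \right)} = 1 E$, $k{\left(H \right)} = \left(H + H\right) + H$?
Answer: $-6806$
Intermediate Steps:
$k{\left(H \right)} = 3 H$ ($k{\left(H \right)} = 2 H + H = 3 H$)
$C{\left(E \right)} = -2 + E$ ($C{\left(E \right)} = -2 + 1 E = -2 + E$)
$\left(C{\left(1 \right)} + k{\left(14 \right)}\right) \left(-258 + 92\right) = \left(\left(-2 + 1\right) + 3 \cdot 14\right) \left(-258 + 92\right) = \left(-1 + 42\right) \left(-166\right) = 41 \left(-166\right) = -6806$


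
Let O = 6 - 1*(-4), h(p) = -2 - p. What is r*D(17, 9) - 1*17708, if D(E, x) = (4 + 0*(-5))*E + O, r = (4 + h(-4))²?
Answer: -14900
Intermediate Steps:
O = 10 (O = 6 + 4 = 10)
r = 36 (r = (4 + (-2 - 1*(-4)))² = (4 + (-2 + 4))² = (4 + 2)² = 6² = 36)
D(E, x) = 10 + 4*E (D(E, x) = (4 + 0*(-5))*E + 10 = (4 + 0)*E + 10 = 4*E + 10 = 10 + 4*E)
r*D(17, 9) - 1*17708 = 36*(10 + 4*17) - 1*17708 = 36*(10 + 68) - 17708 = 36*78 - 17708 = 2808 - 17708 = -14900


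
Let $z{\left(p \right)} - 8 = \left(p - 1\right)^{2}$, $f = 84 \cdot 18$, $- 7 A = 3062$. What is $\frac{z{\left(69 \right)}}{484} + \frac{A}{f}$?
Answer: $\frac{5942885}{640332} \approx 9.2809$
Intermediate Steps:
$A = - \frac{3062}{7}$ ($A = \left(- \frac{1}{7}\right) 3062 = - \frac{3062}{7} \approx -437.43$)
$f = 1512$
$z{\left(p \right)} = 8 + \left(-1 + p\right)^{2}$ ($z{\left(p \right)} = 8 + \left(p - 1\right)^{2} = 8 + \left(-1 + p\right)^{2}$)
$\frac{z{\left(69 \right)}}{484} + \frac{A}{f} = \frac{8 + \left(-1 + 69\right)^{2}}{484} - \frac{3062}{7 \cdot 1512} = \left(8 + 68^{2}\right) \frac{1}{484} - \frac{1531}{5292} = \left(8 + 4624\right) \frac{1}{484} - \frac{1531}{5292} = 4632 \cdot \frac{1}{484} - \frac{1531}{5292} = \frac{1158}{121} - \frac{1531}{5292} = \frac{5942885}{640332}$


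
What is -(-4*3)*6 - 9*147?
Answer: -1251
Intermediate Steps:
-(-4*3)*6 - 9*147 = -(-12)*6 - 1323 = -1*(-72) - 1323 = 72 - 1323 = -1251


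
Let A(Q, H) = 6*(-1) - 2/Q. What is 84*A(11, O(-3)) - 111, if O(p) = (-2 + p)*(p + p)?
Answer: -6933/11 ≈ -630.27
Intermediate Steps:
O(p) = 2*p*(-2 + p) (O(p) = (-2 + p)*(2*p) = 2*p*(-2 + p))
A(Q, H) = -6 - 2/Q
84*A(11, O(-3)) - 111 = 84*(-6 - 2/11) - 111 = 84*(-68/11) - 111 = -5712/11 - 111 = -6933/11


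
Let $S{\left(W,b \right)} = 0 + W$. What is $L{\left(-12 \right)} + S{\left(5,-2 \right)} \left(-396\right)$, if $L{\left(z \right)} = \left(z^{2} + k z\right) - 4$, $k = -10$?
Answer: $-1720$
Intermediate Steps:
$L{\left(z \right)} = -4 + z^{2} - 10 z$ ($L{\left(z \right)} = \left(z^{2} - 10 z\right) - 4 = -4 + z^{2} - 10 z$)
$S{\left(W,b \right)} = W$
$L{\left(-12 \right)} + S{\left(5,-2 \right)} \left(-396\right) = \left(-4 + \left(-12\right)^{2} - -120\right) + 5 \left(-396\right) = \left(-4 + 144 + 120\right) - 1980 = 260 - 1980 = -1720$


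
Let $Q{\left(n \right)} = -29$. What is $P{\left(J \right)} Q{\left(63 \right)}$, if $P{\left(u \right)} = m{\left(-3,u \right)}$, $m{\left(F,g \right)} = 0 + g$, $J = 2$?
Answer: $-58$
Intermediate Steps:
$m{\left(F,g \right)} = g$
$P{\left(u \right)} = u$
$P{\left(J \right)} Q{\left(63 \right)} = 2 \left(-29\right) = -58$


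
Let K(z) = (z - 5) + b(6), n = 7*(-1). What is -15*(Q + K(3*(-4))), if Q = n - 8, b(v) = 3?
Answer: 435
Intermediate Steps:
n = -7
K(z) = -2 + z (K(z) = (z - 5) + 3 = (-5 + z) + 3 = -2 + z)
Q = -15 (Q = -7 - 8 = -15)
-15*(Q + K(3*(-4))) = -15*(-15 + (-2 + 3*(-4))) = -15*(-15 + (-2 - 12)) = -15*(-15 - 14) = -15*(-29) = 435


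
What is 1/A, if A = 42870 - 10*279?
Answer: 1/40080 ≈ 2.4950e-5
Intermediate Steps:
A = 40080 (A = 42870 - 2790 = 40080)
1/A = 1/40080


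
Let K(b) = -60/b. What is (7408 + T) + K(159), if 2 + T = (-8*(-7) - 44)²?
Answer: 400130/53 ≈ 7549.6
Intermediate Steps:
T = 142 (T = -2 + (-8*(-7) - 44)² = -2 + (56 - 44)² = -2 + 12² = -2 + 144 = 142)
(7408 + T) + K(159) = (7408 + 142) - 60/159 = 7550 - 60*1/159 = 7550 - 20/53 = 400130/53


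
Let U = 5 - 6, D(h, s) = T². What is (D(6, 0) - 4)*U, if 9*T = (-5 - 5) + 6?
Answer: 308/81 ≈ 3.8025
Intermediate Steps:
T = -4/9 (T = ((-5 - 5) + 6)/9 = (-10 + 6)/9 = (⅑)*(-4) = -4/9 ≈ -0.44444)
D(h, s) = 16/81 (D(h, s) = (-4/9)² = 16/81)
U = -1
(D(6, 0) - 4)*U = (16/81 - 4)*(-1) = -308/81*(-1) = 308/81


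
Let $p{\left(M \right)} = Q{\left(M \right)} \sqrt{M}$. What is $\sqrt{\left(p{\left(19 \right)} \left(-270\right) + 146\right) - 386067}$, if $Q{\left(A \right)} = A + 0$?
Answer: $\sqrt{-385921 - 5130 \sqrt{19}} \approx 638.97 i$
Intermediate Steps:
$Q{\left(A \right)} = A$
$p{\left(M \right)} = M^{\frac{3}{2}}$ ($p{\left(M \right)} = M \sqrt{M} = M^{\frac{3}{2}}$)
$\sqrt{\left(p{\left(19 \right)} \left(-270\right) + 146\right) - 386067} = \sqrt{\left(19^{\frac{3}{2}} \left(-270\right) + 146\right) - 386067} = \sqrt{\left(19 \sqrt{19} \left(-270\right) + 146\right) - 386067} = \sqrt{\left(- 5130 \sqrt{19} + 146\right) - 386067} = \sqrt{\left(146 - 5130 \sqrt{19}\right) - 386067} = \sqrt{-385921 - 5130 \sqrt{19}}$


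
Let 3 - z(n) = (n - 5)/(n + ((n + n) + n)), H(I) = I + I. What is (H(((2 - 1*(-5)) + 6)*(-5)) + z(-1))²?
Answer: 66049/4 ≈ 16512.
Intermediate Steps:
H(I) = 2*I
z(n) = 3 - (-5 + n)/(4*n) (z(n) = 3 - (n - 5)/(n + ((n + n) + n)) = 3 - (-5 + n)/(n + (2*n + n)) = 3 - (-5 + n)/(n + 3*n) = 3 - (-5 + n)/(4*n))
(H(((2 - 1*(-5)) + 6)*(-5)) + z(-1))² = (2*(((2 - 1*(-5)) + 6)*(-5)) + (¼)*(5 + 11*(-1))/(-1))² = (2*(((2 + 5) + 6)*(-5)) + (¼)*(-1)*(5 - 11))² = (2*((7 + 6)*(-5)) + (¼)*(-1)*(-6))² = (2*(13*(-5)) + 3/2)² = (2*(-65) + 3/2)² = (-130 + 3/2)² = (-257/2)² = 66049/4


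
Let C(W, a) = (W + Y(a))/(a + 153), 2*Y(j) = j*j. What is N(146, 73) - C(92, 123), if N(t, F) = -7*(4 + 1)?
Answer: -34633/552 ≈ -62.741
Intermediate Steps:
Y(j) = j²/2 (Y(j) = (j*j)/2 = j²/2)
C(W, a) = (W + a²/2)/(153 + a) (C(W, a) = (W + a²/2)/(a + 153) = (W + a²/2)/(153 + a))
N(t, F) = -35 (N(t, F) = -7*5 = -35)
N(146, 73) - C(92, 123) = -35 - (92 + (½)*123²)/(153 + 123) = -35 - (92 + (½)*15129)/276 = -35 - (92 + 15129/2)/276 = -35 - 15313/(276*2) = -35 - 1*15313/552 = -35 - 15313/552 = -34633/552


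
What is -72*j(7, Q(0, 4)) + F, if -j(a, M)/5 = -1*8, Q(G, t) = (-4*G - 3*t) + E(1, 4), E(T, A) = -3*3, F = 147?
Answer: -2733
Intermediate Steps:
E(T, A) = -9
Q(G, t) = -9 - 4*G - 3*t (Q(G, t) = (-4*G - 3*t) - 9 = -9 - 4*G - 3*t)
j(a, M) = 40 (j(a, M) = -(-5)*8 = -5*(-8) = 40)
-72*j(7, Q(0, 4)) + F = -72*40 + 147 = -2880 + 147 = -2733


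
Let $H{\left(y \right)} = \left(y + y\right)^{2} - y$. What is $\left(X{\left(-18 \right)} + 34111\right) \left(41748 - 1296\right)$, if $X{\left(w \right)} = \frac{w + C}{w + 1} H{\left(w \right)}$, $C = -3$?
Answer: $\frac{24573821412}{17} \approx 1.4455 \cdot 10^{9}$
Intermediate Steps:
$H{\left(y \right)} = - y + 4 y^{2}$ ($H{\left(y \right)} = \left(2 y\right)^{2} - y = 4 y^{2} - y = - y + 4 y^{2}$)
$X{\left(w \right)} = \frac{w \left(-1 + 4 w\right) \left(-3 + w\right)}{1 + w}$ ($X{\left(w \right)} = \frac{w - 3}{w + 1} w \left(-1 + 4 w\right) = \frac{-3 + w}{1 + w} w \left(-1 + 4 w\right) = \frac{w \left(-1 + 4 w\right) \left(-3 + w\right)}{1 + w}$)
$\left(X{\left(-18 \right)} + 34111\right) \left(41748 - 1296\right) = \left(- \frac{18 \left(-1 + 4 \left(-18\right)\right) \left(-3 - 18\right)}{1 - 18} + 34111\right) \left(41748 - 1296\right) = \left(\left(-18\right) \frac{1}{-17} \left(-1 - 72\right) \left(-21\right) + 34111\right) 40452 = \left(\left(-18\right) \left(- \frac{1}{17}\right) \left(-73\right) \left(-21\right) + 34111\right) 40452 = \left(\frac{27594}{17} + 34111\right) 40452 = \frac{607481}{17} \cdot 40452 = \frac{24573821412}{17}$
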